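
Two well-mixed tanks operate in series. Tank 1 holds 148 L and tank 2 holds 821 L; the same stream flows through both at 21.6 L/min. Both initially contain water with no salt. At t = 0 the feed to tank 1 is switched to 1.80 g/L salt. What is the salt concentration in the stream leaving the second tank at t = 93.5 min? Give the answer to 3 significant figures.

Time constants: τᵢ = Vᵢ/Q for each well-mixed tank.
τ₁ = 148/21.6 = 6.8519 min; τ₂ = 821/21.6 = 38.009 min.
Tank 1: C₁ = C_in(1 − e^(−t/τ₁)). Tank 2 (τ₁ ≠ τ₂): C₂ = C_in[1 − (τ₁ e^(−t/τ₁) − τ₂ e^(−t/τ₂))/(τ₁ − τ₂)].
At t = 93.5: e^(−t/τ₁) = 1.1848e-06, e^(−t/τ₂) = 0.085441.
C₂ = 1.80·[1 − (6.8519·1.1848e-06 − 38.009·0.085441)/(-31.157)] = 1.80·0.89577 = 1.6124 g/L.

1.61 g/L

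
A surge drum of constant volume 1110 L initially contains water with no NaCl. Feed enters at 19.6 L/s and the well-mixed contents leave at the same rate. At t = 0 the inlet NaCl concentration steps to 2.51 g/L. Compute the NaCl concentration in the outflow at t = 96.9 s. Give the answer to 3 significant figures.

2.06 g/L

Unsteady species balance (constant V, well mixed): V dC/dt = Q(C_in − C).
Rewrite as dC/dt + C/τ = C_in/τ, τ = V/Q = 56.633 s.
Solution: C(t) = C_in + (C₀ − C_in) e^(−t/τ).
C(96.9) = 2.51 + (0 − 2.51)·e^(−96.9/56.633) = 2.51 + (-2.5100)·0.18068 = 2.0565 g/L.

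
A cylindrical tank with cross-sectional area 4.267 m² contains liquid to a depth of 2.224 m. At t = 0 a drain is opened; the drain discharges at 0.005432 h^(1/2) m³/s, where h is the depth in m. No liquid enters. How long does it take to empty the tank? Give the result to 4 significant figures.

Mass balance (ρ constant): A dh/dt = −0.005432 √h.
∫ h^(−1/2) dh = −(0.005432/A) ∫ dt, giving 2√h = 2√h₀ − (0.005432/A) t.
Tank is empty when √h = 0: t_empty = 2A√h₀/0.005432.
t_empty = 2·4.267·√2.224/0.005432 = 8.53400·1.49131/0.005432 = 2342.94 s.

2343 s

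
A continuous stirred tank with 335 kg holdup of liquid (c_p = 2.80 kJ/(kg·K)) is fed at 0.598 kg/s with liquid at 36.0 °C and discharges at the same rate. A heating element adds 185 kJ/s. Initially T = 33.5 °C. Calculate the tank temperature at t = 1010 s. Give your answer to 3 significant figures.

M c_p dT/dt = ṁ c_p (T_in − T) + Q̇.
Rearrange: dT/dt = (T_ss − T)/τ with τ = M/ṁ = 560.20 s and T_ss = T_in + Q̇/(ṁ c_p) = 146.49 °C.
T approaches T_ss exponentially: T(t) = T_ss + (T₀ − T_ss) e^(−t/τ).
T(1010) = 146.49 + (-112.99)·e^(−1010/560.20) = 146.49 + (-112.99)·0.16482 = 127.87 °C.

128 °C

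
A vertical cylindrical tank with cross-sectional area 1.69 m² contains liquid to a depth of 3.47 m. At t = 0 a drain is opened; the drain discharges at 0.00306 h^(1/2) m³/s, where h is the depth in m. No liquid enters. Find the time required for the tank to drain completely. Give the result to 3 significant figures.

With no inflow, A dh/dt = −0.00306 √h.
∫ h^(−1/2) dh = −(0.00306/A) ∫ dt, giving 2√h = 2√h₀ − (0.00306/A) t.
Set h = 0: 2√h₀ = (0.00306/A) t_empty ⇒ t_empty = 2A√h₀/0.00306.
t_empty = 2·1.69·√3.47/0.00306 = 3.3800·1.8628/0.00306 = 2057.6 s.

2060 s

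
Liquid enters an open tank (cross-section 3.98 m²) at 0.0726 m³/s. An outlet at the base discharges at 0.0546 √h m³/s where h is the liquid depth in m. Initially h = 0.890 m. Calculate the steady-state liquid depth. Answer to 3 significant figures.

A dh/dt = Q_in − 0.0546 √h. Steady state requires inflow = outflow:
Q_in = 0.0546 √h_ss ⇒ √h_ss = 0.0726/0.0546 = 1.3297.
h_ss = 1.3297² = 1.7680 m. (Since h₀ = 0.890 m < h_ss, the level will rise toward this value.)

1.77 m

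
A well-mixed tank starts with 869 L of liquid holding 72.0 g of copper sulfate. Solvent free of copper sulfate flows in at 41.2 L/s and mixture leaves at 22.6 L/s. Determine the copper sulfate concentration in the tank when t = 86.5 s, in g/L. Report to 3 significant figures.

Let m(t) be the amount of copper sulfate. Volume: V(t) = V₀ + (Q_in − Q_out) t = 869 + 18.600 t; V(86.5) = 2477.9 L.
Species balance (pure solvent in): dm/dt = −Q_out · m/V(t).
dm/m = −Q_out dt/(V₀ + 18.600 t); integrating gives ln(m/m₀) = −(Q_out/(Q_in−Q_out)) ln(V/V₀).
m = m₀ (V₀/V)^(Q_out/(Q_in−Q_out)) = 72.0 × (869/2477.9)^(1.2151) = 20.156 g.
C = m/V = 20.156/2477.9 = 0.0081343 g/L.

0.00813 g/L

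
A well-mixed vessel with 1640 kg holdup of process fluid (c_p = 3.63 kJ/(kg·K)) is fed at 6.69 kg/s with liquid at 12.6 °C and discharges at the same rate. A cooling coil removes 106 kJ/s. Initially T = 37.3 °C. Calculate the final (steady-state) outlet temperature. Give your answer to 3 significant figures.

8.24 °C

Unsteady energy balance on the tank contents: M c_p dT/dt = ṁ c_p (T_in − T) − 106.
At steady state dT/dt = 0 ⇒ T_ss = T_in − Q̇/(ṁ c_p) = 12.6 − 106/(6.69·3.63) = 8.2351 °C.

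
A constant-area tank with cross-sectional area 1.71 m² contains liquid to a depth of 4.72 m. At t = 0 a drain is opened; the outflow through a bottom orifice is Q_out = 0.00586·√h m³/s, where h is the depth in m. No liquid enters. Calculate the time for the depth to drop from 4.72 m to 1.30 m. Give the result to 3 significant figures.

With no inflow, A dh/dt = −0.00586 √h.
Separate and integrate: 2(√h − √h₀) = −(0.00586/A) t.
t = 2A(√h₀ − √h)/0.00586 = 2·1.71·(√4.72 − √1.30)/0.00586
  = 3.4200 × (2.1726 − 1.1402) / 0.00586 = 602.52 s.

603 s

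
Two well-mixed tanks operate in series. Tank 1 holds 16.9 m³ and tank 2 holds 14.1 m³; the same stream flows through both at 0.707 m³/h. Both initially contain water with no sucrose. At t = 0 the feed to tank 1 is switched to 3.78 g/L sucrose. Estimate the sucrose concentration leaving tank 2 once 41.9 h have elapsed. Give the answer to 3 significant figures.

2.16 g/L

Each tank obeys Vᵢ dCᵢ/dt = Q(Cᵢ₋₁ − Cᵢ), so τᵢ = Vᵢ/Q.
τ₁ = 16.9/0.707 = 23.904 h; τ₂ = 14.1/0.707 = 19.943 h.
Solving the cascade with C₁(0)=C₂(0)=0 gives C₂(t) = C_in[1 − (τ₁ e^(−t/τ₁) − τ₂ e^(−t/τ₂))/(τ₁ − τ₂)].
At t = 41.9: e^(−t/τ₁) = 0.17328, e^(−t/τ₂) = 0.12234.
C₂ = 3.78·[1 − (23.904·0.17328 − 19.943·0.12234)/(3.9604)] = 3.78·0.57022 = 2.1554 g/L.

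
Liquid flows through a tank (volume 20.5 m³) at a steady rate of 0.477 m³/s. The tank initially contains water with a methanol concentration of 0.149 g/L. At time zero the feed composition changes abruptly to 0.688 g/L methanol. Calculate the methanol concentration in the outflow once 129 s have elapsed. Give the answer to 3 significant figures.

Mass balance on the solute (V constant): V dC/dt = Q(C_in − C).
Time constant τ = V/Q = 20.5/0.477 = 42.977 s.
This is linear first-order; C(t) = C_in + (C₀ − C_in) e^(−t/τ).
C(129) = 0.688 + (0.149 − 0.688)·e^(−129/42.977) = 0.688 + (-0.53900)·0.049707 = 0.66121 g/L.

0.661 g/L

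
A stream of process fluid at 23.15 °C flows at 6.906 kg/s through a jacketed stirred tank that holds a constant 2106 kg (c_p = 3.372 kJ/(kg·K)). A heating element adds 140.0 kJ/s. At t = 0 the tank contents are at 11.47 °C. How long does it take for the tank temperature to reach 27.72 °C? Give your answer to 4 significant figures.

M c_p dT/dt = ṁ c_p (T_in − T) + Q̇.
τ = M/ṁ = 304.952 s; T_ss = T_in + Q̇/(ṁ c_p) = 29.1619 °C.
T(t) = T_ss + (T₀ − T_ss) e^(−t/τ). Set T = 27.72:
e^(−t/τ) = (27.72 − 29.1619)/(11.47 − 29.1619) = 0.0815021
t = −304.952 · ln(0.0815021) = 764.554 s.

764.6 s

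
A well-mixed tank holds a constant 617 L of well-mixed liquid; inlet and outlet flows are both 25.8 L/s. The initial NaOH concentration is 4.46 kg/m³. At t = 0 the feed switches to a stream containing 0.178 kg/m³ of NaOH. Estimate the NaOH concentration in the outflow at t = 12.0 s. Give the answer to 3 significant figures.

Transient balance on the dissolved component: V dC/dt = Q(C_in − C).
Time constant τ = V/Q = 617/25.8 = 23.915 s.
Integrating: C(t) = C_in + (C₀ − C_in) e^(−t/τ).
C(12.0) = 0.178 + (4.46 − 0.178)·e^(−12.0/23.915) = 0.178 + (4.2820)·0.60545 = 2.7705 kg/m³.

2.77 kg/m³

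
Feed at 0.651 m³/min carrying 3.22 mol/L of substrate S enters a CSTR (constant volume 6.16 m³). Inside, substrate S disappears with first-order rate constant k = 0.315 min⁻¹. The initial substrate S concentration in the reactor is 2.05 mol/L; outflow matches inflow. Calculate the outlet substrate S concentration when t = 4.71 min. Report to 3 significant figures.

Species balance: V dC/dt = Q C_in − Q C − k V C.
This is linear with rate a = Q/V + k = 0.42068 min⁻¹.
C_ss = Q C_in/(Q + kV) = 0.80891 mol/L; C(t) = C_ss + (C₀ − C_ss) e^(−a t).
C(4.71) = 0.80891 + (1.2411)·e^(−0.42068·4.71) = 0.80891 + (1.2411)·0.13787 = 0.98003 mol/L.

0.980 mol/L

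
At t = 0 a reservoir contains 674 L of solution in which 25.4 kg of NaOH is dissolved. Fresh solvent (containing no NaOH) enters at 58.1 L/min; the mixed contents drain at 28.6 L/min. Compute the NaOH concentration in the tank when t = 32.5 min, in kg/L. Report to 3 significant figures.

Total volume: dV/dt = Q_in − Q_out = 29.500 L/min, so V(t) = 674 + 29.500 t and V(32.5) = 1632.8 L.
Species balance (pure solvent in): dm/dt = −Q_out · m/V(t).
dm/m = −Q_out dt/(V₀ + 29.500 t); integrating gives ln(m/m₀) = −(Q_out/(Q_in−Q_out)) ln(V/V₀).
m = m₀ (V₀/V)^(Q_out/(Q_in−Q_out)) = 25.4 × (674/1632.8)^(0.96949) = 10.772 kg.
C = m/V = 10.772/1632.8 = 0.0065975 kg/L.

0.00660 kg/L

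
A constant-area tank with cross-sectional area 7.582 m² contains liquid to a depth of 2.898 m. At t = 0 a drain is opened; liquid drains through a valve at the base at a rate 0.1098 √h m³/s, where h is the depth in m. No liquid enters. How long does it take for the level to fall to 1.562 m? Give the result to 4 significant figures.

62.50 s

Mass balance (ρ constant): A dh/dt = −0.1098 √h.
∫ h^(−1/2) dh = −(0.1098/A) ∫ dt, giving 2√h = 2√h₀ − (0.1098/A) t.
t = 2A(√h₀ − √h)/0.1098 = 2·7.582·(√2.898 − √1.562)/0.1098
  = 15.1640 × (1.70235 − 1.24980) / 0.1098 = 62.4999 s.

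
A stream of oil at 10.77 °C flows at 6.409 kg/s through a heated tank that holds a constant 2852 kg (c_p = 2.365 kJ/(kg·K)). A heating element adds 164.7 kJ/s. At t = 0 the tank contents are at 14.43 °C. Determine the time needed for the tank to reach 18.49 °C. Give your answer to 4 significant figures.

368.8 s

Heat balance on the well-mixed liquid: M c_p dT/dt = ṁ c_p (T_in − T) + 164.7.
τ = M/ṁ = 444.999 s; T_ss = T_in + Q̇/(ṁ c_p) = 21.6361 °C.
T(t) = T_ss + (T₀ − T_ss) e^(−t/τ). Set T = 18.49:
e^(−t/τ) = (18.49 − 21.6361)/(14.43 − 21.6361) = 0.436585
t = −444.999 · ln(0.436585) = 368.802 s.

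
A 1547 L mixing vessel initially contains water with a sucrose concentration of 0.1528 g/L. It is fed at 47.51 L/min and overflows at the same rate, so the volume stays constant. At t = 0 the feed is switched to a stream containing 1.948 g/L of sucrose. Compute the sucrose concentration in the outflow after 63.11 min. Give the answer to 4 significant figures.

1.690 g/L

Accumulation = in − out for the solute gives V dC/dt = Q(C_in − C).
Rewrite as dC/dt + C/τ = C_in/τ, τ = V/Q = 32.5616 min.
This is linear first-order; C(t) = C_in + (C₀ − C_in) e^(−t/τ).
C(63.11) = 1.948 + (0.1528 − 1.948)·e^(−63.11/32.5616) = 1.948 + (-1.79520)·0.143967 = 1.68955 g/L.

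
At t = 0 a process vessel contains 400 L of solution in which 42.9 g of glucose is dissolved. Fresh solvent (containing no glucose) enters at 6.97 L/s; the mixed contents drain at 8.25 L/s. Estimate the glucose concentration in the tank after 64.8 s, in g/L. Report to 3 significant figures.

0.0303 g/L

Total volume: dV/dt = Q_in − Q_out = -1.2800 L/s, so V(t) = 400 − 1.2800 t and V(64.8) = 317.06 L.
Species balance (pure solvent in): dm/dt = −Q_out · m/V(t).
dm/m = −Q_out dt/(V₀ − 1.2800 t); integrating gives ln(m/m₀) = −(Q_out/(Q_in−Q_out)) ln(V/V₀).
m = m₀ (V₀/V)^(Q_out/(Q_in−Q_out)) = 42.9 × (400/317.06)^(-6.4453) = 9.5934 g.
C = m/V = 9.5934/317.06 = 0.030258 g/L.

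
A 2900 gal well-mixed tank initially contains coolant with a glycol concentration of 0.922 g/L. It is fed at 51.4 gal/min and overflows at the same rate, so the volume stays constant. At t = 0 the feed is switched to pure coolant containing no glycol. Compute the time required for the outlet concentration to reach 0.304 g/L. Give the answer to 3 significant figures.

62.6 min

Mass balance on the solute (V constant): V dC/dt = Q(C_in − C), so τ = V/Q = 56.420 min.
C(t) = C_in + (C₀ − C_in) e^(−t/τ). Set C = 0.304 and solve for t:
e^(−t/τ) = (C − C_in)/(C₀ − C_in) = (0.304 − 0)/(0.922 − 0) = 0.32972
t = −τ ln(…) = 56.420 × 1.1095 = 62.599 min.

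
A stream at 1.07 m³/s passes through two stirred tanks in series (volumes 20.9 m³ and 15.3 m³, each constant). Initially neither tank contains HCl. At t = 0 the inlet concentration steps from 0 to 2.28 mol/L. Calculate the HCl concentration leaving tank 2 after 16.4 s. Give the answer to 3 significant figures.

0.584 mol/L

Each tank obeys Vᵢ dCᵢ/dt = Q(Cᵢ₋₁ − Cᵢ), so τᵢ = Vᵢ/Q.
τ₁ = 20.9/1.07 = 19.533 s; τ₂ = 15.3/1.07 = 14.299 s.
Tank 1: C₁ = C_in(1 − e^(−t/τ₁)). Tank 2 (τ₁ ≠ τ₂): C₂ = C_in[1 − (τ₁ e^(−t/τ₁) − τ₂ e^(−t/τ₂))/(τ₁ − τ₂)].
At t = 16.4: e^(−t/τ₁) = 0.43188, e^(−t/τ₂) = 0.31761.
C₂ = 2.28·[1 − (19.533·0.43188 − 14.299·0.31761)/(5.2336)] = 2.28·0.25594 = 0.58353 mol/L.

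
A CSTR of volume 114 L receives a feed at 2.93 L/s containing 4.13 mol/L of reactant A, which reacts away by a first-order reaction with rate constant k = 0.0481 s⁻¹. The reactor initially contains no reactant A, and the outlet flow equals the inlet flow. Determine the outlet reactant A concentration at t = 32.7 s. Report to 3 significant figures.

V dC/dt = Q(C_in − C) − k V C.
dC/dt = (Q/V) C_in − (Q/V + k) C; effective rate a = Q/V + k = 0.025702 + 0.0481 = 0.073802 s⁻¹.
C_ss = Q C_in/(Q + kV) = 1.4383 mol/L; C(t) = C_ss + (C₀ − C_ss) e^(−a t).
C(32.7) = 1.4383 + (-1.4383)·e^(−0.073802·32.7) = 1.4383 + (-1.4383)·0.089518 = 1.3095 mol/L.

1.31 mol/L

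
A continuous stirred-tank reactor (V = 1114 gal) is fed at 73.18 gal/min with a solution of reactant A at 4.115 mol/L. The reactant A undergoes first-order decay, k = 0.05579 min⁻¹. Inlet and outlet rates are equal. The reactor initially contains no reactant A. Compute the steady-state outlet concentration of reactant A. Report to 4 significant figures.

Accumulation = in − out − consumed: V dC/dt = Q C_in − Q C − k V C.
At steady state: 0 = Q C_in − (Q + kV) C_ss, so C_ss = Q C_in/(Q + kV).
C_ss = 73.18·4.115/(73.18 + 0.05579·1114) = 301.136/135.330 = 2.22519 mol/L.

2.225 mol/L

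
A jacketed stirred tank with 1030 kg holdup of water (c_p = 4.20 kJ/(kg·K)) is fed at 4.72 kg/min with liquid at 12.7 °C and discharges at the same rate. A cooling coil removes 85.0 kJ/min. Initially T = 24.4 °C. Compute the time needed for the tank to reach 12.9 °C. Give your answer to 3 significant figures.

277 min

M c_p dT/dt = ṁ c_p (T_in − T) − Q̇.
τ = M/ṁ = 218.22 min; T_ss = T_in − Q̇/(ṁ c_p) = 8.4123 °C.
T(t) = T_ss + (T₀ − T_ss) e^(−t/τ). Set T = 12.9:
e^(−t/τ) = (12.9 − 8.4123)/(24.4 − 8.4123) = 0.28070
t = −218.22 · ln(0.28070) = 277.24 min.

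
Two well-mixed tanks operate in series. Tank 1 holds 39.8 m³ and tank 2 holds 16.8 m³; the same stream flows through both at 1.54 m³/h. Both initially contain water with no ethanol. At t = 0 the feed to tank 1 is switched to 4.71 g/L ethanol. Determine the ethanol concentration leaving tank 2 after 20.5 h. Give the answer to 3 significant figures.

Each tank obeys Vᵢ dCᵢ/dt = Q(Cᵢ₋₁ − Cᵢ), so τᵢ = Vᵢ/Q.
τ₁ = 39.8/1.54 = 25.844 h; τ₂ = 16.8/1.54 = 10.909 h.
Tank 1: C₁ = C_in(1 − e^(−t/τ₁)). Tank 2 (τ₁ ≠ τ₂): C₂ = C_in[1 − (τ₁ e^(−t/τ₁) − τ₂ e^(−t/τ₂))/(τ₁ − τ₂)].
At t = 20.5: e^(−t/τ₁) = 0.45239, e^(−t/τ₂) = 0.15272.
C₂ = 4.71·[1 − (25.844·0.45239 − 10.909·0.15272)/(14.935)] = 4.71·0.32872 = 1.5483 g/L.

1.55 g/L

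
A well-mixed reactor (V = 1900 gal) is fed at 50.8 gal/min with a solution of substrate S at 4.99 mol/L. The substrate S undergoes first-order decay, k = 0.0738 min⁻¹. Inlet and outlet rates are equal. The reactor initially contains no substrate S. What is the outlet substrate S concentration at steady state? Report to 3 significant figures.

Species balance: V dC/dt = Q C_in − Q C − k V C.
Steady state (dC/dt = 0): C_ss = Q C_in/(Q + kV) = C_in/(1 + kV/Q).
C_ss = 50.8·4.99/(50.8 + 0.0738·1900) = 253.49/191.02 = 1.3270 mol/L.

1.33 mol/L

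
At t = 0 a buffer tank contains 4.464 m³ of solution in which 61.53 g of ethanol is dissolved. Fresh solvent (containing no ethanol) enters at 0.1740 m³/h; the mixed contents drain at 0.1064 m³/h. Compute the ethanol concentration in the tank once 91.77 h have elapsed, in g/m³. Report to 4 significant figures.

1.464 g/m³

Let m(t) be the amount of ethanol. Volume: V(t) = V₀ + (Q_in − Q_out) t = 4.464 + 0.0676000 t; V(91.77) = 10.6677 m³.
No ethanol enters, so dm/dt = −Q_out · (m/V).
dm/m = −Q_out dt/(V₀ + 0.0676000 t); integrating gives ln(m/m₀) = −(Q_out/(Q_in−Q_out)) ln(V/V₀).
m = m₀ (V₀/V)^(Q_out/(Q_in−Q_out)) = 61.53 × (4.464/10.6677)^(1.57396) = 15.6166 g.
C = m/V = 15.6166/10.6677 = 1.46392 g/m³.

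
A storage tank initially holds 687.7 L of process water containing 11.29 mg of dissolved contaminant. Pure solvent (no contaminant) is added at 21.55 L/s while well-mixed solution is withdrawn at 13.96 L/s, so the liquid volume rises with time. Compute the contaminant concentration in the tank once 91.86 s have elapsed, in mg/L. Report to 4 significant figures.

0.002250 mg/L

Let m(t) be the amount of contaminant. Volume: V(t) = V₀ + (Q_in − Q_out) t = 687.7 + 7.59000 t; V(91.86) = 1384.92 L.
Species balance (pure solvent in): dm/dt = −Q_out · m/V(t).
dm/m = −Q_out dt/(V₀ + 7.59000 t); integrating gives ln(m/m₀) = −(Q_out/(Q_in−Q_out)) ln(V/V₀).
m = m₀ (V₀/V)^(Q_out/(Q_in−Q_out)) = 11.29 × (687.7/1384.92)^(1.83926) = 3.11539 mg.
C = m/V = 3.11539/1384.92 = 0.00224951 mg/L.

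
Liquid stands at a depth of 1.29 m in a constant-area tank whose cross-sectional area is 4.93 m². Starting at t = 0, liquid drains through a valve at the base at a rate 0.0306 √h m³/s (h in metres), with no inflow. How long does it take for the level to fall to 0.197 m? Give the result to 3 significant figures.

Volume balance on the tank: A dh/dt = −0.0306 √h.
This is separable: 2 d(√h)/dt = −0.0306/A, so √h = √h₀ − (0.0306/(2A)) t.
t = 2A(√h₀ − √h)/0.0306 = 2·4.93·(√1.29 − √0.197)/0.0306
  = 9.8600 × (1.1358 − 0.44385) / 0.0306 = 222.96 s.

223 s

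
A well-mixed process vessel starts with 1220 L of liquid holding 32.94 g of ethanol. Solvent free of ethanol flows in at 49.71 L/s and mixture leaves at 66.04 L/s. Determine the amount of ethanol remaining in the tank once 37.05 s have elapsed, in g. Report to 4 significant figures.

Total volume: dV/dt = Q_in − Q_out = -16.3300 L/s, so V(t) = 1220 − 16.3300 t and V(37.05) = 614.973 L.
Solute balance: dm/dt = 0 − Q_out C = −Q_out m/V(t).
dm/m = −Q_out dt/(V₀ − 16.3300 t); integrating gives ln(m/m₀) = −(Q_out/(Q_in−Q_out)) ln(V/V₀).
m = m₀ (V₀/V)^(Q_out/(Q_in−Q_out)) = 32.94 × (1220/614.973)^(-4.04409) = 2.06344 g.

2.063 g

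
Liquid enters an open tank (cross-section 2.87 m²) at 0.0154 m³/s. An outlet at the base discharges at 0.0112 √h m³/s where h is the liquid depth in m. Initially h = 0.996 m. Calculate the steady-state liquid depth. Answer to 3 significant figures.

1.89 m

A dh/dt = Q_in − 0.0112 √h. Steady state requires inflow = outflow:
Q_in = 0.0112 √h_ss ⇒ √h_ss = 0.0154/0.0112 = 1.3750.
h_ss = 1.3750² = 1.8906 m. (Since h₀ = 0.996 m < h_ss, the level will rise toward this value.)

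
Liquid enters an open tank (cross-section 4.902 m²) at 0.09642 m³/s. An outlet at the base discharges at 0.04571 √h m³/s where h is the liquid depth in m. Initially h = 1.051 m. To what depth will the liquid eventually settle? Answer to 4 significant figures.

A dh/dt = Q_in − 0.04571 √h. Steady state requires inflow = outflow:
Q_in = 0.04571 √h_ss ⇒ √h_ss = 0.09642/0.04571 = 2.10939.
h_ss = 2.10939² = 4.44951 m. (Since h₀ = 1.051 m < h_ss, the level will rise toward this value.)

4.450 m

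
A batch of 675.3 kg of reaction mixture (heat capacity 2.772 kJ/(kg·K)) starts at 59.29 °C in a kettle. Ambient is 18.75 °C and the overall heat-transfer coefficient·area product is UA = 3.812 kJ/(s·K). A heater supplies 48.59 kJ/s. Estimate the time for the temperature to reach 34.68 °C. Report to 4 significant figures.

1064 s

Energy balance: M c_p dT/dt = −UA(T − T_amb) + Q̇.
τ = M c_p/UA = 491.063 s; T_ss = T_amb + Q̇/UA = 18.75 + 48.59/3.812 = 31.4966 °C.
T(t) = T_ss + (T₀ − T_ss)e^(−t/τ); set T = 34.68:
t = −τ ln[(T − T_ss)/(T₀ − T_ss)] = −491.063 · ln(0.114538) = 1064.06 s.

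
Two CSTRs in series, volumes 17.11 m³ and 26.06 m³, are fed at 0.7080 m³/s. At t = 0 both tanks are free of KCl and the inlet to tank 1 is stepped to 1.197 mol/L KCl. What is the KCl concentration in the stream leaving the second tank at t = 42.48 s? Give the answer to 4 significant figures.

Each tank obeys Vᵢ dCᵢ/dt = Q(Cᵢ₋₁ − Cᵢ), so τᵢ = Vᵢ/Q.
τ₁ = 17.11/0.7080 = 24.1667 s; τ₂ = 26.06/0.7080 = 36.8079 s.
Solving the cascade with C₁(0)=C₂(0)=0 gives C₂(t) = C_in[1 − (τ₁ e^(−t/τ₁) − τ₂ e^(−t/τ₂))/(τ₁ − τ₂)].
At t = 42.48: e^(−t/τ₁) = 0.172425, e^(−t/τ₂) = 0.315341.
C₂ = 1.197·[1 − (24.1667·0.172425 − 36.8079·0.315341)/(-12.6412)] = 1.197·0.411441 = 0.492495 mol/L.

0.4925 mol/L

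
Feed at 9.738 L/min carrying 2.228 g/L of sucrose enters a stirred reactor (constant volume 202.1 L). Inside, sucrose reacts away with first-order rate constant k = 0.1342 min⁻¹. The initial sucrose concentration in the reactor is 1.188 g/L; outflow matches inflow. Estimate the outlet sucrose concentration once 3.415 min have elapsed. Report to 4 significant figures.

Accumulation = in − out − consumed: V dC/dt = Q C_in − Q C − k V C.
dC/dt = (Q/V) C_in − (Q/V + k) C; effective rate a = Q/V + k = 0.0481841 + 0.1342 = 0.182384 min⁻¹.
C_ss = Q C_in/(Q + kV) = 0.588616 g/L; C(t) = C_ss + (C₀ − C_ss) e^(−a t).
C(3.415) = 0.588616 + (0.599384)·e^(−0.182384·3.415) = 0.588616 + (0.599384)·0.536418 = 0.910136 g/L.

0.9101 g/L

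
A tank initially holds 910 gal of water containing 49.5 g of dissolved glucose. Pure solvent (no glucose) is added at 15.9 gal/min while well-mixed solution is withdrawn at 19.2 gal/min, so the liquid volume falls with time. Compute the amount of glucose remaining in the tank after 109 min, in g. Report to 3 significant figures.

Total volume: dV/dt = Q_in − Q_out = -3.3000 gal/min, so V(t) = 910 − 3.3000 t and V(109) = 550.30 gal.
No glucose enters, so dm/dt = −Q_out · (m/V).
dm/m = −Q_out dt/(V₀ − 3.3000 t); integrating gives ln(m/m₀) = −(Q_out/(Q_in−Q_out)) ln(V/V₀).
m = m₀ (V₀/V)^(Q_out/(Q_in−Q_out)) = 49.5 × (910/550.30)^(-5.8182) = 2.6526 g.

2.65 g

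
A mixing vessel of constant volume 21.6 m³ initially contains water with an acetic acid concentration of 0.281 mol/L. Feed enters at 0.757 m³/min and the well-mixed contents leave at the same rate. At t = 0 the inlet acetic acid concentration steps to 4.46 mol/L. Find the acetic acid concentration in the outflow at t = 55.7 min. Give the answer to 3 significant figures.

3.87 mol/L

Species balance on the tank: V dC/dt = Q(C_in − C).
Time constant τ = V/Q = 21.6/0.757 = 28.534 min.
This is linear first-order; C(t) = C_in + (C₀ − C_in) e^(−t/τ).
C(55.7) = 4.46 + (0.281 − 4.46)·e^(−55.7/28.534) = 4.46 + (-4.1790)·0.14198 = 3.8667 mol/L.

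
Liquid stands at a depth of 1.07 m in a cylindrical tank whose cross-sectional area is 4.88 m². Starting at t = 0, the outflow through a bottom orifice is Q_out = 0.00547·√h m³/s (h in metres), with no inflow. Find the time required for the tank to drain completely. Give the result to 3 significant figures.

1850 s

A dh/dt = −Q_out = −0.00547 √h.
This is separable: 2 d(√h)/dt = −0.00547/A, so √h = √h₀ − (0.00547/(2A)) t.
Tank is empty when √h = 0: t_empty = 2A√h₀/0.00547.
t_empty = 2·4.88·√1.07/0.00547 = 9.7600·1.0344/0.00547 = 1845.7 s.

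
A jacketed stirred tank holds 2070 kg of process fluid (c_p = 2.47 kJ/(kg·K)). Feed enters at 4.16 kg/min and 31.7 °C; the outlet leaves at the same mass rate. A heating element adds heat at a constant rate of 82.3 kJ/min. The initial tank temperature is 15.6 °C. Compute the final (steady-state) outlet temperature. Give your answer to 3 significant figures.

M c_p dT/dt = ṁ c_p (T_in − T) + Q̇.
At steady state dT/dt = 0 ⇒ T_ss = T_in + Q̇/(ṁ c_p) = 31.7 + 82.3/(4.16·2.47) = 39.710 °C.

39.7 °C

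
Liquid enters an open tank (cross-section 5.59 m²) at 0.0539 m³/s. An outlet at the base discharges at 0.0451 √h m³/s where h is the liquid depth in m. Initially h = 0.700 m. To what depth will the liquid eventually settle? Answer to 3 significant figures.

A dh/dt = Q_in − 0.0451 √h. Steady state requires inflow = outflow:
Q_in = 0.0451 √h_ss ⇒ √h_ss = 0.0539/0.0451 = 1.1951.
h_ss = 1.1951² = 1.4283 m. (Since h₀ = 0.700 m < h_ss, the level will rise toward this value.)

1.43 m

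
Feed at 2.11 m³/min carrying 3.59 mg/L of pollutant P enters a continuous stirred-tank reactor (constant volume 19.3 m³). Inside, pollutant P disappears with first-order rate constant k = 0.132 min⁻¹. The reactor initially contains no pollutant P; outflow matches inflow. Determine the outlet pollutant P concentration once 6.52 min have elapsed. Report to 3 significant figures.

1.29 mg/L

Accumulation = in − out − consumed: V dC/dt = Q C_in − Q C − k V C.
dC/dt = (Q/V) C_in − (Q/V + k) C; effective rate a = Q/V + k = 0.10933 + 0.132 = 0.24133 min⁻¹.
C_ss = Q C_in/(Q + kV) = 1.6264 mg/L; C(t) = C_ss + (C₀ − C_ss) e^(−a t).
C(6.52) = 1.6264 + (-1.6264)·e^(−0.24133·6.52) = 1.6264 + (-1.6264)·0.20733 = 1.2892 mg/L.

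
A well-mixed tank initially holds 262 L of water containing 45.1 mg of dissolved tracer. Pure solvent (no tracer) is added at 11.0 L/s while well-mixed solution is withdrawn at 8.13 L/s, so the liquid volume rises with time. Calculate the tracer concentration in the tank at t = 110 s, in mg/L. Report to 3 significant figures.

Total volume: dV/dt = Q_in − Q_out = 2.8700 L/s, so V(t) = 262 + 2.8700 t and V(110) = 577.70 L.
Species balance (pure solvent in): dm/dt = −Q_out · m/V(t).
Separate: dm/m = −Q_out dt/V(t) ⇒ ln(m/m₀) = −(Q_out/(Q_in−Q_out)) ln(V/V₀).
m = m₀ (V₀/V)^(Q_out/(Q_in−Q_out)) = 45.1 × (262/577.70)^(2.8328) = 4.8018 mg.
C = m/V = 4.8018/577.70 = 0.0083120 mg/L.

0.00831 mg/L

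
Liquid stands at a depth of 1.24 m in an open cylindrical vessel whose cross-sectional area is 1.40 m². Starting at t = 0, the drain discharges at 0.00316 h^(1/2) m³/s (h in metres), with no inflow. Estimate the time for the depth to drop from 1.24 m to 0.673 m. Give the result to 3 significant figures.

260 s

A dh/dt = −Q_out = −0.00316 √h.
∫ h^(−1/2) dh = −(0.00316/A) ∫ dt, giving 2√h = 2√h₀ − (0.00316/A) t.
t = 2A(√h₀ − √h)/0.00316 = 2·1.40·(√1.24 − √0.673)/0.00316
  = 2.8000 × (1.1136 − 0.82037) / 0.00316 = 259.79 s.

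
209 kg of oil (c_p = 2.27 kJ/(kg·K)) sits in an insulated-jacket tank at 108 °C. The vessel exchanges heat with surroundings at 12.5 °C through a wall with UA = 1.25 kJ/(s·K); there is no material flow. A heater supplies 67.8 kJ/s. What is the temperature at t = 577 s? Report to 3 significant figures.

75.8 °C

Unsteady energy balance on the tank contents: M c_p dT/dt = −UA(T − T_amb) + Q̇.
dT/dt = (T_ss − T)/τ with T_ss = T_amb + Q̇/UA = 12.5 + 67.8/1.25 = 66.740 °C, τ = M c_p/UA = 209·2.27/1.25 = 379.54 s.
T approaches T_ss exponentially: T(t) = T_ss + (T₀ − T_ss) e^(−t/τ).
T(577) = 66.740 + (41.260)·0.21866 = 75.762 °C.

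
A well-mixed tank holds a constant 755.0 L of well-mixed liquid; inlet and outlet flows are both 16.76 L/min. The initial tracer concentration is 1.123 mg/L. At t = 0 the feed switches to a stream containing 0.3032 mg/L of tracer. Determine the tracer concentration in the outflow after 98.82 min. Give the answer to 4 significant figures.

Accumulation = in − out for the solute gives V dC/dt = Q(C_in − C).
Rewrite as dC/dt + C/τ = C_in/τ, τ = V/Q = 45.0477 min.
Solution: C(t) = C_in + (C₀ − C_in) e^(−t/τ).
C(98.82) = 0.3032 + (1.123 − 0.3032)·e^(−98.82/45.0477) = 0.3032 + (0.819800)·0.111506 = 0.394613 mg/L.

0.3946 mg/L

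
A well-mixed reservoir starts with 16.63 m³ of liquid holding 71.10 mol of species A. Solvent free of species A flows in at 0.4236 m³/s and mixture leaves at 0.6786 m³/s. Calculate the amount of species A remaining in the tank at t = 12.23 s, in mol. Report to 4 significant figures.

40.91 mol

Let m(t) be the amount of species A. Volume: V(t) = V₀ + (Q_in − Q_out) t = 16.63 − 0.255000 t; V(12.23) = 13.5113 m³.
Solute balance: dm/dt = 0 − Q_out C = −Q_out m/V(t).
Separate: dm/m = −Q_out dt/V(t) ⇒ ln(m/m₀) = −(Q_out/(Q_in−Q_out)) ln(V/V₀).
m = m₀ (V₀/V)^(Q_out/(Q_in−Q_out)) = 71.10 × (16.63/13.5113)^(-2.66118) = 40.9118 mol.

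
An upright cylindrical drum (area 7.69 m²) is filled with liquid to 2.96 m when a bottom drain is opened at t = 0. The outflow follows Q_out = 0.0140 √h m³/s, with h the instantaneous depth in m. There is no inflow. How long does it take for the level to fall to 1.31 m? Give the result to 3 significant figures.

633 s

With no inflow, A dh/dt = −0.0140 √h.
Separate and integrate: 2(√h − √h₀) = −(0.0140/A) t.
t = 2A(√h₀ − √h)/0.0140 = 2·7.69·(√2.96 − √1.31)/0.0140
  = 15.380 × (1.7205 − 1.1446) / 0.0140 = 632.68 s.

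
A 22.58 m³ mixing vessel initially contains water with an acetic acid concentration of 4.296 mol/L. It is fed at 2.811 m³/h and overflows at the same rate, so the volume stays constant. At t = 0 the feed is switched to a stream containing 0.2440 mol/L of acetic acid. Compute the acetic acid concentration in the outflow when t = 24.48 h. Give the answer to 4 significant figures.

Species balance on the tank: V dC/dt = Q(C_in − C).
Rewrite as dC/dt + C/τ = C_in/τ, τ = V/Q = 8.03273 h.
Solution: C(t) = C_in + (C₀ − C_in) e^(−t/τ).
C(24.48) = 0.2440 + (4.296 − 0.2440)·e^(−24.48/8.03273) = 0.2440 + (4.05200)·0.0474759 = 0.436372 mol/L.

0.4364 mol/L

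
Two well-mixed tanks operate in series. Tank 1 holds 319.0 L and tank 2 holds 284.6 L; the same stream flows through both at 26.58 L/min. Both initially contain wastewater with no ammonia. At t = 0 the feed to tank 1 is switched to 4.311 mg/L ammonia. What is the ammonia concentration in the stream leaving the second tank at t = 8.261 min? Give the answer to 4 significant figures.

Each tank obeys Vᵢ dCᵢ/dt = Q(Cᵢ₋₁ − Cᵢ), so τᵢ = Vᵢ/Q.
τ₁ = 319.0/26.58 = 12.0015 min; τ₂ = 284.6/26.58 = 10.7073 min.
Solving the cascade with C₁(0)=C₂(0)=0 gives C₂(t) = C_in[1 − (τ₁ e^(−t/τ₁) − τ₂ e^(−t/τ₂))/(τ₁ − τ₂)].
At t = 8.261: e^(−t/τ₁) = 0.502414, e^(−t/τ₂) = 0.462305.
C₂ = 4.311·[1 − (12.0015·0.502414 − 10.7073·0.462305)/(1.29421)] = 4.311·0.165754 = 0.714567 mg/L.

0.7146 mg/L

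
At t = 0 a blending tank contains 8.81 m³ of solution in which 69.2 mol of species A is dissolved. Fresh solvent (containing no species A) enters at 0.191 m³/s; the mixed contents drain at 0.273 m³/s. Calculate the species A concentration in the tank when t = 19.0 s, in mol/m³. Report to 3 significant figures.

4.99 mol/m³

Let m(t) be the amount of species A. Volume: V(t) = V₀ + (Q_in − Q_out) t = 8.81 − 0.082000 t; V(19.0) = 7.2520 m³.
No species A enters, so dm/dt = −Q_out · (m/V).
Separate: dm/m = −Q_out dt/V(t) ⇒ ln(m/m₀) = −(Q_out/(Q_in−Q_out)) ln(V/V₀).
m = m₀ (V₀/V)^(Q_out/(Q_in−Q_out)) = 69.2 × (8.81/7.2520)^(-3.3293) = 36.201 mol.
C = m/V = 36.201/7.2520 = 4.9919 mol/m³.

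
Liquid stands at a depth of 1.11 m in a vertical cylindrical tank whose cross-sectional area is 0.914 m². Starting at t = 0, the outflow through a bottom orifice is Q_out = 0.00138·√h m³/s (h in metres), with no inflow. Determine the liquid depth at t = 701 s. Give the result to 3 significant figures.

Mass balance (ρ constant): A dh/dt = −0.00138 √h.
Separate and integrate: 2(√h − √h₀) = −(0.00138/A) t.
√h = √1.11 − 0.00138·701/(2·0.914) = 1.0536 − 0.52920 = 0.52436.
h = 0.52436² = 0.27496 m.

0.275 m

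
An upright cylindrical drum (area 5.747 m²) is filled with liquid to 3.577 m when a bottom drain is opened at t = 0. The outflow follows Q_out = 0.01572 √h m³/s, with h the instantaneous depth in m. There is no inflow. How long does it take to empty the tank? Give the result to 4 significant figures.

1383 s

Volume balance on the tank: A dh/dt = −0.01572 √h.
∫ h^(−1/2) dh = −(0.01572/A) ∫ dt, giving 2√h = 2√h₀ − (0.01572/A) t.
Tank is empty when √h = 0: t_empty = 2A√h₀/0.01572.
t_empty = 2·5.747·√3.577/0.01572 = 11.4940·1.89130/0.01572 = 1382.86 s.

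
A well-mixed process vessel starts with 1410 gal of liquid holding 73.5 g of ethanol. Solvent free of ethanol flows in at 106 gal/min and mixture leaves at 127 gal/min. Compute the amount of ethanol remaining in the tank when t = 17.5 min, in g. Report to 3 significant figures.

Total volume: dV/dt = Q_in − Q_out = -21.000 gal/min, so V(t) = 1410 − 21.000 t and V(17.5) = 1042.5 gal.
Species balance (pure solvent in): dm/dt = −Q_out · m/V(t).
Separate: dm/m = −Q_out dt/V(t) ⇒ ln(m/m₀) = −(Q_out/(Q_in−Q_out)) ln(V/V₀).
m = m₀ (V₀/V)^(Q_out/(Q_in−Q_out)) = 73.5 × (1410/1042.5)^(-6.0476) = 11.835 g.

11.8 g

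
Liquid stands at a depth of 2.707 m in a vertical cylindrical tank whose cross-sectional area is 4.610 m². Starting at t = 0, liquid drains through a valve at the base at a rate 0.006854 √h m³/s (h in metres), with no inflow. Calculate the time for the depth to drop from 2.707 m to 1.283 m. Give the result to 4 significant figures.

Volume balance on the tank: A dh/dt = −0.006854 √h.
∫ h^(−1/2) dh = −(0.006854/A) ∫ dt, giving 2√h = 2√h₀ − (0.006854/A) t.
t = 2A(√h₀ − √h)/0.006854 = 2·4.610·(√2.707 − √1.283)/0.006854
  = 9.22000 × (1.64530 − 1.13270) / 0.006854 = 689.550 s.

689.6 s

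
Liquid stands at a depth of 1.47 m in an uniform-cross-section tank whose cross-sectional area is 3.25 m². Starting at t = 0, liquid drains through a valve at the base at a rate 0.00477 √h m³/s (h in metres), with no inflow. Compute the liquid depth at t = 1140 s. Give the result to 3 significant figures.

0.141 m

Accumulation of liquid (constant cross-section A): A dh/dt = −0.00477 √h.
This is separable: 2 d(√h)/dt = −0.00477/A, so √h = √h₀ − (0.00477/(2A)) t.
√h = √1.47 − 0.00477·1140/(2·3.25) = 1.2124 − 0.83658 = 0.37585.
h = 0.37585² = 0.14126 m.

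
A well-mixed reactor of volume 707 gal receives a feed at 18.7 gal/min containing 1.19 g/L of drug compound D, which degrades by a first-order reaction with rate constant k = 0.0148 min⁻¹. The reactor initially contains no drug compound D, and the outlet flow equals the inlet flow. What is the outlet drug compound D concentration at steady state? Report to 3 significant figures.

Species balance: V dC/dt = Q C_in − Q C − k V C.
At steady state: 0 = Q C_in − (Q + kV) C_ss, so C_ss = Q C_in/(Q + kV).
C_ss = 18.7·1.19/(18.7 + 0.0148·707) = 22.253/29.164 = 0.76304 g/L.

0.763 g/L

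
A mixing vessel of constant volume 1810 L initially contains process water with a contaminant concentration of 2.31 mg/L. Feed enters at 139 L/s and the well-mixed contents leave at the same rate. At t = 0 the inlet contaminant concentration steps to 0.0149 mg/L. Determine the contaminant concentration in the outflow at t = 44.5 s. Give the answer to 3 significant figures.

Unsteady species balance (constant V, well mixed): V dC/dt = Q(C_in − C).
So dC/dt = (C_in − C)/τ with τ = V/Q = 1810/139 = 13.022 s.
Integrating: C(t) = C_in + (C₀ − C_in) e^(−t/τ).
C(44.5) = 0.0149 + (2.31 − 0.0149)·e^(−44.5/13.022) = 0.0149 + (2.2951)·0.032797 = 0.090174 mg/L.

0.0902 mg/L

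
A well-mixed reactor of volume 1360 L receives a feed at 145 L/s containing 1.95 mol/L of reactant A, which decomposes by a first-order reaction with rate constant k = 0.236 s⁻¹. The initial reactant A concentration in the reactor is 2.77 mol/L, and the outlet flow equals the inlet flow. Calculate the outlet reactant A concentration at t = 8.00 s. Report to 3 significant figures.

0.746 mol/L

Species balance: V dC/dt = Q C_in − Q C − k V C.
dC/dt = (Q/V) C_in − (Q/V + k) C; effective rate a = Q/V + k = 0.10662 + 0.236 = 0.34262 s⁻¹.
C_ss = Q C_in/(Q + kV) = 0.60681 mol/L; C(t) = C_ss + (C₀ − C_ss) e^(−a t).
C(8.00) = 0.60681 + (2.1632)·e^(−0.34262·8.00) = 0.60681 + (2.1632)·0.064510 = 0.74636 mol/L.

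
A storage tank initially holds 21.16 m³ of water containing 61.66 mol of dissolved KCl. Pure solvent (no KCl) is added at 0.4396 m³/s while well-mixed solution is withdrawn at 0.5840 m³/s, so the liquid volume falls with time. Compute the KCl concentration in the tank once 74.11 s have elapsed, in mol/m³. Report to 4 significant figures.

Let m(t) be the amount of KCl. Volume: V(t) = V₀ + (Q_in − Q_out) t = 21.16 − 0.144400 t; V(74.11) = 10.4585 m³.
Species balance (pure solvent in): dm/dt = −Q_out · m/V(t).
dm/m = −Q_out dt/(V₀ − 0.144400 t); integrating gives ln(m/m₀) = −(Q_out/(Q_in−Q_out)) ln(V/V₀).
m = m₀ (V₀/V)^(Q_out/(Q_in−Q_out)) = 61.66 × (21.16/10.4585)^(-4.04432) = 3.56662 mol.
C = m/V = 3.56662/10.4585 = 0.341025 mol/m³.

0.3410 mol/m³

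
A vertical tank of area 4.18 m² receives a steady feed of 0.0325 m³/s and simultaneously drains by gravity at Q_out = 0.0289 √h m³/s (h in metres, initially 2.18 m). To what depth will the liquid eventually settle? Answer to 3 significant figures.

1.26 m

Level balance: A dh/dt = 0.0325 − 0.0289 √h. Setting dh/dt = 0:
Q_in = 0.0289 √h_ss ⇒ √h_ss = 0.0325/0.0289 = 1.1246.
h_ss = 1.1246² = 1.2647 m. (Since h₀ = 2.18 m > h_ss, the level will fall toward this value.)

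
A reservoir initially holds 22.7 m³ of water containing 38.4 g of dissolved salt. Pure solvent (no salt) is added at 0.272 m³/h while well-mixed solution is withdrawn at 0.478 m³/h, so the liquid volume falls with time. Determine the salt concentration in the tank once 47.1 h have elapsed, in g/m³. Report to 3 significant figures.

0.810 g/m³

Let m(t) be the amount of salt. Volume: V(t) = V₀ + (Q_in − Q_out) t = 22.7 − 0.20600 t; V(47.1) = 12.997 m³.
Species balance (pure solvent in): dm/dt = −Q_out · m/V(t).
dm/m = −Q_out dt/(V₀ − 0.20600 t); integrating gives ln(m/m₀) = −(Q_out/(Q_in−Q_out)) ln(V/V₀).
m = m₀ (V₀/V)^(Q_out/(Q_in−Q_out)) = 38.4 × (22.7/12.997)^(-2.3204) = 10.529 g.
C = m/V = 10.529/12.997 = 0.81012 g/m³.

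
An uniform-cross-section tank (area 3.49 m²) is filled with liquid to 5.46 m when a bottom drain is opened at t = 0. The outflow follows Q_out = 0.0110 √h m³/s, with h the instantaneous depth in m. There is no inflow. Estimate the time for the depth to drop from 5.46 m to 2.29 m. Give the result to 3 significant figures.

522 s

With no inflow, A dh/dt = −0.0110 √h.
Separate and integrate: 2(√h − √h₀) = −(0.0110/A) t.
t = 2A(√h₀ − √h)/0.0110 = 2·3.49·(√5.46 − √2.29)/0.0110
  = 6.9800 × (2.3367 − 1.5133) / 0.0110 = 522.48 s.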